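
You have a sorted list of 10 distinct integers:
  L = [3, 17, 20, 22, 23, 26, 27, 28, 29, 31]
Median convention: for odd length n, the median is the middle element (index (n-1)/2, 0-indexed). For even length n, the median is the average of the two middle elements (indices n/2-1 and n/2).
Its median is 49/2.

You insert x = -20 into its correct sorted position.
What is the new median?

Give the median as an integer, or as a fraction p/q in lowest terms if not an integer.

Answer: 23

Derivation:
Old list (sorted, length 10): [3, 17, 20, 22, 23, 26, 27, 28, 29, 31]
Old median = 49/2
Insert x = -20
Old length even (10). Middle pair: indices 4,5 = 23,26.
New length odd (11). New median = single middle element.
x = -20: 0 elements are < x, 10 elements are > x.
New sorted list: [-20, 3, 17, 20, 22, 23, 26, 27, 28, 29, 31]
New median = 23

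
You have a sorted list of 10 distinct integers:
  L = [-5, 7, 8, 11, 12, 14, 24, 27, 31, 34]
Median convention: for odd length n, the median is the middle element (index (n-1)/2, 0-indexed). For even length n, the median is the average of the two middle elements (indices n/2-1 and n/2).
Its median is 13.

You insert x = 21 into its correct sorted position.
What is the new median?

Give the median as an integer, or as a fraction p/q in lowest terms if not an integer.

Old list (sorted, length 10): [-5, 7, 8, 11, 12, 14, 24, 27, 31, 34]
Old median = 13
Insert x = 21
Old length even (10). Middle pair: indices 4,5 = 12,14.
New length odd (11). New median = single middle element.
x = 21: 6 elements are < x, 4 elements are > x.
New sorted list: [-5, 7, 8, 11, 12, 14, 21, 24, 27, 31, 34]
New median = 14

Answer: 14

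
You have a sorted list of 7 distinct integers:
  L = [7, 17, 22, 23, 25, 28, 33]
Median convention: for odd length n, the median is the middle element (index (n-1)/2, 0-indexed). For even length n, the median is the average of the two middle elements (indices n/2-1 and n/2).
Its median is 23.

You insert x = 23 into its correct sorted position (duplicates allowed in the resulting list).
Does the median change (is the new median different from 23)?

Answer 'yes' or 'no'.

Old median = 23
Insert x = 23
New median = 23
Changed? no

Answer: no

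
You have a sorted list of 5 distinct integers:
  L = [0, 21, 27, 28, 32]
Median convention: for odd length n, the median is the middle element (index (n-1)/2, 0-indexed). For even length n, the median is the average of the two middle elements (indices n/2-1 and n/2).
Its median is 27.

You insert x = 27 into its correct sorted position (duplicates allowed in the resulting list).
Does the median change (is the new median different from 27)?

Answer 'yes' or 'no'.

Answer: no

Derivation:
Old median = 27
Insert x = 27
New median = 27
Changed? no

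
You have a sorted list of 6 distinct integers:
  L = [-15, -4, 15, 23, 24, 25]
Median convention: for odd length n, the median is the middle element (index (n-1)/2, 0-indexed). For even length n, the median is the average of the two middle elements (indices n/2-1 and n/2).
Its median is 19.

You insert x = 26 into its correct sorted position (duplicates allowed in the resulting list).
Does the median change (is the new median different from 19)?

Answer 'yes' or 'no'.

Answer: yes

Derivation:
Old median = 19
Insert x = 26
New median = 23
Changed? yes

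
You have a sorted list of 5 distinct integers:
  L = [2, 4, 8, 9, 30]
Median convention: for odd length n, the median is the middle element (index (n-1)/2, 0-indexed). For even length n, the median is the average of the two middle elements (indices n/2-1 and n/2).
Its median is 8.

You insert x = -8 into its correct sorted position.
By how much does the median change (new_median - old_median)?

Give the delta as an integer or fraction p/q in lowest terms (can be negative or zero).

Answer: -2

Derivation:
Old median = 8
After inserting x = -8: new sorted = [-8, 2, 4, 8, 9, 30]
New median = 6
Delta = 6 - 8 = -2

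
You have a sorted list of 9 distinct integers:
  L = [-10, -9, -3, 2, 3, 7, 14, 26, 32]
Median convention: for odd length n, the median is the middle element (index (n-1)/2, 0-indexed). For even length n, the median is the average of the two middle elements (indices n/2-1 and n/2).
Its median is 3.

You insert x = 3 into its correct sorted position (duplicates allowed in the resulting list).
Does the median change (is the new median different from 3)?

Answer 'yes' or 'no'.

Old median = 3
Insert x = 3
New median = 3
Changed? no

Answer: no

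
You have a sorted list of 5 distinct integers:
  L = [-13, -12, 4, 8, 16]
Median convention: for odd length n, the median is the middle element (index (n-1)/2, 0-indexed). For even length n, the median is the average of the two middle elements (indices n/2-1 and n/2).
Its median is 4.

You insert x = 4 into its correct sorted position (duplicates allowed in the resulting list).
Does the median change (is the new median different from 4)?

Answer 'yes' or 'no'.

Old median = 4
Insert x = 4
New median = 4
Changed? no

Answer: no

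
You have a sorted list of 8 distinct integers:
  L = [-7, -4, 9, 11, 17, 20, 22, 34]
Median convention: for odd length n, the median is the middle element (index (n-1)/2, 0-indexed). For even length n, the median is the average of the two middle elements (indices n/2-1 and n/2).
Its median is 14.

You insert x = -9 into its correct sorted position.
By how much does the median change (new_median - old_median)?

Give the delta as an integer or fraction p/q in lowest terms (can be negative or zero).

Answer: -3

Derivation:
Old median = 14
After inserting x = -9: new sorted = [-9, -7, -4, 9, 11, 17, 20, 22, 34]
New median = 11
Delta = 11 - 14 = -3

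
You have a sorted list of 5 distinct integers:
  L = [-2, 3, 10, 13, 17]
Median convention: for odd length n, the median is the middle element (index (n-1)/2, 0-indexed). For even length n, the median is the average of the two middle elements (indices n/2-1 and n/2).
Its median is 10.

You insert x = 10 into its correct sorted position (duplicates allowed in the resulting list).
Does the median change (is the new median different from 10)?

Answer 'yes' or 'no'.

Answer: no

Derivation:
Old median = 10
Insert x = 10
New median = 10
Changed? no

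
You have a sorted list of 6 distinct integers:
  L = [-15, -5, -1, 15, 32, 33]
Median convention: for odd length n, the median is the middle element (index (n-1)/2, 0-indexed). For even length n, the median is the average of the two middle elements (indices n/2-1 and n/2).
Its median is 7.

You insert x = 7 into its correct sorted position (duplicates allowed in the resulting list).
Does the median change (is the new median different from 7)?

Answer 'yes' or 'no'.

Answer: no

Derivation:
Old median = 7
Insert x = 7
New median = 7
Changed? no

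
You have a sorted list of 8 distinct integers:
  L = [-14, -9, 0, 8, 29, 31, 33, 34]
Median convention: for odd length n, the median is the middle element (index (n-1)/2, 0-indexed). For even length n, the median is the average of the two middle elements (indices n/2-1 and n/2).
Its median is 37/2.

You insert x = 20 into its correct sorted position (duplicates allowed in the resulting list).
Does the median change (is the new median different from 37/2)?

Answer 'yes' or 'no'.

Old median = 37/2
Insert x = 20
New median = 20
Changed? yes

Answer: yes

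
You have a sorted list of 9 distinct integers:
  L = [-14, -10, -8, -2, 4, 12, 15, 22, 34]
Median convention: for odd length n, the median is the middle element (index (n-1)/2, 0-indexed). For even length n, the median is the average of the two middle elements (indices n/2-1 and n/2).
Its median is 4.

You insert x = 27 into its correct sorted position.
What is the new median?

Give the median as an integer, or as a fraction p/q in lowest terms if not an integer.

Answer: 8

Derivation:
Old list (sorted, length 9): [-14, -10, -8, -2, 4, 12, 15, 22, 34]
Old median = 4
Insert x = 27
Old length odd (9). Middle was index 4 = 4.
New length even (10). New median = avg of two middle elements.
x = 27: 8 elements are < x, 1 elements are > x.
New sorted list: [-14, -10, -8, -2, 4, 12, 15, 22, 27, 34]
New median = 8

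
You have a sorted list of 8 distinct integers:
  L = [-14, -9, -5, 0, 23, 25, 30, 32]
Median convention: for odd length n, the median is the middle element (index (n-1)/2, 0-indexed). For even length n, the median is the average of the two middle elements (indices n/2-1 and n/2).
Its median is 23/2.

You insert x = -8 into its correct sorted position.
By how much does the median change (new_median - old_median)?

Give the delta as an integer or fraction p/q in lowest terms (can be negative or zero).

Old median = 23/2
After inserting x = -8: new sorted = [-14, -9, -8, -5, 0, 23, 25, 30, 32]
New median = 0
Delta = 0 - 23/2 = -23/2

Answer: -23/2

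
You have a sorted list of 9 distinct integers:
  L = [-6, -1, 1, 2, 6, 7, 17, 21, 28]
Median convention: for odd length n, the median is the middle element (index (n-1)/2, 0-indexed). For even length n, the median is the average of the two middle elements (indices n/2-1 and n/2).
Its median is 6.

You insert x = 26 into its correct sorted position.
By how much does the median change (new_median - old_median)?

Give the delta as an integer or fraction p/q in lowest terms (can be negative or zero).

Old median = 6
After inserting x = 26: new sorted = [-6, -1, 1, 2, 6, 7, 17, 21, 26, 28]
New median = 13/2
Delta = 13/2 - 6 = 1/2

Answer: 1/2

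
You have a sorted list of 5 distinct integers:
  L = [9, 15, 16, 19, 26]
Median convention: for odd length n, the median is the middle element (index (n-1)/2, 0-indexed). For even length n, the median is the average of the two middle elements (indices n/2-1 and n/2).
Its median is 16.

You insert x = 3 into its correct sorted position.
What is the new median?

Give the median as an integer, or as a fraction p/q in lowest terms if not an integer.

Old list (sorted, length 5): [9, 15, 16, 19, 26]
Old median = 16
Insert x = 3
Old length odd (5). Middle was index 2 = 16.
New length even (6). New median = avg of two middle elements.
x = 3: 0 elements are < x, 5 elements are > x.
New sorted list: [3, 9, 15, 16, 19, 26]
New median = 31/2

Answer: 31/2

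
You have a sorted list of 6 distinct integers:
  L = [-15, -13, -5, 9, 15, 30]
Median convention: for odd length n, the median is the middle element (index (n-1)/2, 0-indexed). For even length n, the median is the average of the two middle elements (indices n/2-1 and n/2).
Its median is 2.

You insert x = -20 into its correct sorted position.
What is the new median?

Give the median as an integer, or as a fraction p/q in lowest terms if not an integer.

Old list (sorted, length 6): [-15, -13, -5, 9, 15, 30]
Old median = 2
Insert x = -20
Old length even (6). Middle pair: indices 2,3 = -5,9.
New length odd (7). New median = single middle element.
x = -20: 0 elements are < x, 6 elements are > x.
New sorted list: [-20, -15, -13, -5, 9, 15, 30]
New median = -5

Answer: -5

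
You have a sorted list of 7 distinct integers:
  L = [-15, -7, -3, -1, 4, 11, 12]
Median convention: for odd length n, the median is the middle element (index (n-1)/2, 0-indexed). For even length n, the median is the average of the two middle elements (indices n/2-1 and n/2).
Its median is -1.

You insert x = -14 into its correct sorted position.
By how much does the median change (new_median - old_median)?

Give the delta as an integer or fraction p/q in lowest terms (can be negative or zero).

Answer: -1

Derivation:
Old median = -1
After inserting x = -14: new sorted = [-15, -14, -7, -3, -1, 4, 11, 12]
New median = -2
Delta = -2 - -1 = -1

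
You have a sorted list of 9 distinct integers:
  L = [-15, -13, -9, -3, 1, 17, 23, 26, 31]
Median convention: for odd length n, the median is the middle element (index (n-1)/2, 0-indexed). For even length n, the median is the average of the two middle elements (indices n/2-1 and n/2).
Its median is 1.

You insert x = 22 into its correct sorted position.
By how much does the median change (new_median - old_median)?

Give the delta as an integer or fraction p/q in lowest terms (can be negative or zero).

Old median = 1
After inserting x = 22: new sorted = [-15, -13, -9, -3, 1, 17, 22, 23, 26, 31]
New median = 9
Delta = 9 - 1 = 8

Answer: 8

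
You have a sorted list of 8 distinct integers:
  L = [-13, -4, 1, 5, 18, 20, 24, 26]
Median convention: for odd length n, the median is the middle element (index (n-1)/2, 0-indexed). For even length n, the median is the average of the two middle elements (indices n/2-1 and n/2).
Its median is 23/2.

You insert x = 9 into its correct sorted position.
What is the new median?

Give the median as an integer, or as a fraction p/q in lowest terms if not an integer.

Answer: 9

Derivation:
Old list (sorted, length 8): [-13, -4, 1, 5, 18, 20, 24, 26]
Old median = 23/2
Insert x = 9
Old length even (8). Middle pair: indices 3,4 = 5,18.
New length odd (9). New median = single middle element.
x = 9: 4 elements are < x, 4 elements are > x.
New sorted list: [-13, -4, 1, 5, 9, 18, 20, 24, 26]
New median = 9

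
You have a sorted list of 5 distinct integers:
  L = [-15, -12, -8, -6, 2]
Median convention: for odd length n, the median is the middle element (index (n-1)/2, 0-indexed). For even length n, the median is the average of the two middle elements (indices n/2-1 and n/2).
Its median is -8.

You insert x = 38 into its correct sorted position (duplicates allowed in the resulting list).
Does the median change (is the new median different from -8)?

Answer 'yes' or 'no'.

Old median = -8
Insert x = 38
New median = -7
Changed? yes

Answer: yes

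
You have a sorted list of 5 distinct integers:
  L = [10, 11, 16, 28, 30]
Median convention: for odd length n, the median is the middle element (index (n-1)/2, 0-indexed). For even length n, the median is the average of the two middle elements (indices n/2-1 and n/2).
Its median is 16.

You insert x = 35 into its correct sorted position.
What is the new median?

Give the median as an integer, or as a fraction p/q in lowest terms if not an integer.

Answer: 22

Derivation:
Old list (sorted, length 5): [10, 11, 16, 28, 30]
Old median = 16
Insert x = 35
Old length odd (5). Middle was index 2 = 16.
New length even (6). New median = avg of two middle elements.
x = 35: 5 elements are < x, 0 elements are > x.
New sorted list: [10, 11, 16, 28, 30, 35]
New median = 22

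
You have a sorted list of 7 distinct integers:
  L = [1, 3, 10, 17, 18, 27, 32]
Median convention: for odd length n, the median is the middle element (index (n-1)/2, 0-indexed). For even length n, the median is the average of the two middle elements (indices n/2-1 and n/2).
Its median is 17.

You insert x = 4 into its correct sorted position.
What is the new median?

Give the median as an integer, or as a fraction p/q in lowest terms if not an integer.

Old list (sorted, length 7): [1, 3, 10, 17, 18, 27, 32]
Old median = 17
Insert x = 4
Old length odd (7). Middle was index 3 = 17.
New length even (8). New median = avg of two middle elements.
x = 4: 2 elements are < x, 5 elements are > x.
New sorted list: [1, 3, 4, 10, 17, 18, 27, 32]
New median = 27/2

Answer: 27/2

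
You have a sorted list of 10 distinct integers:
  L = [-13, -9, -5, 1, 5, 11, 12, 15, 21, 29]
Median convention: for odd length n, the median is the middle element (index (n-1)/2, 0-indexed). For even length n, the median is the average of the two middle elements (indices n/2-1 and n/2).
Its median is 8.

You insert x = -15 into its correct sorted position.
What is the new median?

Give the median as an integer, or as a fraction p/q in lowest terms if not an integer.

Answer: 5

Derivation:
Old list (sorted, length 10): [-13, -9, -5, 1, 5, 11, 12, 15, 21, 29]
Old median = 8
Insert x = -15
Old length even (10). Middle pair: indices 4,5 = 5,11.
New length odd (11). New median = single middle element.
x = -15: 0 elements are < x, 10 elements are > x.
New sorted list: [-15, -13, -9, -5, 1, 5, 11, 12, 15, 21, 29]
New median = 5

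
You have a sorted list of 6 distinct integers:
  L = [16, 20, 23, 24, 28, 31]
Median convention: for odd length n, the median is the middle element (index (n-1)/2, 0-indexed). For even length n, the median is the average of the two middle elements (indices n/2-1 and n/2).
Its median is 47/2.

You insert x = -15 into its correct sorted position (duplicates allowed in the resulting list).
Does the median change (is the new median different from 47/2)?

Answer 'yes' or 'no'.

Answer: yes

Derivation:
Old median = 47/2
Insert x = -15
New median = 23
Changed? yes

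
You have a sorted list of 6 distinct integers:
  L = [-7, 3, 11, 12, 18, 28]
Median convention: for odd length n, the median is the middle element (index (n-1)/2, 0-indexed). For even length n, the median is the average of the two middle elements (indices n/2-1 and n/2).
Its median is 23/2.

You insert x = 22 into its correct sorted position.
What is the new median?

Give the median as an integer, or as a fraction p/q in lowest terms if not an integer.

Old list (sorted, length 6): [-7, 3, 11, 12, 18, 28]
Old median = 23/2
Insert x = 22
Old length even (6). Middle pair: indices 2,3 = 11,12.
New length odd (7). New median = single middle element.
x = 22: 5 elements are < x, 1 elements are > x.
New sorted list: [-7, 3, 11, 12, 18, 22, 28]
New median = 12

Answer: 12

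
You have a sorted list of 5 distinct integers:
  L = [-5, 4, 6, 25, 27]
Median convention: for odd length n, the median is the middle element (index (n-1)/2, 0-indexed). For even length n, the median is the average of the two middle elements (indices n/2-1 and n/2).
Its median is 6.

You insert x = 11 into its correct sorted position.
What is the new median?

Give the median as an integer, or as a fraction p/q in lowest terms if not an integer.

Answer: 17/2

Derivation:
Old list (sorted, length 5): [-5, 4, 6, 25, 27]
Old median = 6
Insert x = 11
Old length odd (5). Middle was index 2 = 6.
New length even (6). New median = avg of two middle elements.
x = 11: 3 elements are < x, 2 elements are > x.
New sorted list: [-5, 4, 6, 11, 25, 27]
New median = 17/2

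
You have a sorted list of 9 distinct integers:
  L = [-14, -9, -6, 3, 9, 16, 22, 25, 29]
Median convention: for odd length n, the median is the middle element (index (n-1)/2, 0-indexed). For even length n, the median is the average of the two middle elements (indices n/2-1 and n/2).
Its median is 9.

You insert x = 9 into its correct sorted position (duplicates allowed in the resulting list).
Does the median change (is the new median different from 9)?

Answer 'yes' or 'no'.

Old median = 9
Insert x = 9
New median = 9
Changed? no

Answer: no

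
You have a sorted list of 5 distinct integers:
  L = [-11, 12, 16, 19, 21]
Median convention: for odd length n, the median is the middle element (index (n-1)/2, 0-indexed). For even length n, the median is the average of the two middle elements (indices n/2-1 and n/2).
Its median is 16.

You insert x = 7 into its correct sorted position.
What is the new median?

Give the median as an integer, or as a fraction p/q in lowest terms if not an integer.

Answer: 14

Derivation:
Old list (sorted, length 5): [-11, 12, 16, 19, 21]
Old median = 16
Insert x = 7
Old length odd (5). Middle was index 2 = 16.
New length even (6). New median = avg of two middle elements.
x = 7: 1 elements are < x, 4 elements are > x.
New sorted list: [-11, 7, 12, 16, 19, 21]
New median = 14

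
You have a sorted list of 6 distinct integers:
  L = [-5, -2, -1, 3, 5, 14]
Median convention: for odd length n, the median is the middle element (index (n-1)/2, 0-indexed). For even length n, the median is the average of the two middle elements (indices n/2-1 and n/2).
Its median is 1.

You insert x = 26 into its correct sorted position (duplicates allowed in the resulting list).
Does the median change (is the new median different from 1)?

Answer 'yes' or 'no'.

Old median = 1
Insert x = 26
New median = 3
Changed? yes

Answer: yes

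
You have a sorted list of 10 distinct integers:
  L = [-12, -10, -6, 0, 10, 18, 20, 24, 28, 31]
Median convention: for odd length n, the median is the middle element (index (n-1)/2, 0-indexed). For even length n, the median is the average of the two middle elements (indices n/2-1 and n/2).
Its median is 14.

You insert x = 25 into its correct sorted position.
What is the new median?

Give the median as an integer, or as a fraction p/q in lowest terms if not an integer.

Old list (sorted, length 10): [-12, -10, -6, 0, 10, 18, 20, 24, 28, 31]
Old median = 14
Insert x = 25
Old length even (10). Middle pair: indices 4,5 = 10,18.
New length odd (11). New median = single middle element.
x = 25: 8 elements are < x, 2 elements are > x.
New sorted list: [-12, -10, -6, 0, 10, 18, 20, 24, 25, 28, 31]
New median = 18

Answer: 18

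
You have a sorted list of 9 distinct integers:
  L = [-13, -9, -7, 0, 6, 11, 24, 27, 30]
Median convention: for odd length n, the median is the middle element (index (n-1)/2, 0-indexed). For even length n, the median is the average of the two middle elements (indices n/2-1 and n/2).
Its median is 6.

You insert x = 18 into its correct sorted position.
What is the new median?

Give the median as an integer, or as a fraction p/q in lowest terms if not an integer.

Answer: 17/2

Derivation:
Old list (sorted, length 9): [-13, -9, -7, 0, 6, 11, 24, 27, 30]
Old median = 6
Insert x = 18
Old length odd (9). Middle was index 4 = 6.
New length even (10). New median = avg of two middle elements.
x = 18: 6 elements are < x, 3 elements are > x.
New sorted list: [-13, -9, -7, 0, 6, 11, 18, 24, 27, 30]
New median = 17/2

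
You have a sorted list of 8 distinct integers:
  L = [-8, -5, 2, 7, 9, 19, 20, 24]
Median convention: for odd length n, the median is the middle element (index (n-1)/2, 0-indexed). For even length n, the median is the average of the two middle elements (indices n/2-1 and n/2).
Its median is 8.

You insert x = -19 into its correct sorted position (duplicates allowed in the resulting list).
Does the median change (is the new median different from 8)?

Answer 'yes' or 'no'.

Answer: yes

Derivation:
Old median = 8
Insert x = -19
New median = 7
Changed? yes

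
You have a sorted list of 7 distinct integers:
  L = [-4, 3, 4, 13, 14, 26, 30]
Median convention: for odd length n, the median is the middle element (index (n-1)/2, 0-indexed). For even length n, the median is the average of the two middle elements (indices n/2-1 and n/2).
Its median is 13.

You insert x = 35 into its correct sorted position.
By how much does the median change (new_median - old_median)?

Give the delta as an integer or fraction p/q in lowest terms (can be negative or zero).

Old median = 13
After inserting x = 35: new sorted = [-4, 3, 4, 13, 14, 26, 30, 35]
New median = 27/2
Delta = 27/2 - 13 = 1/2

Answer: 1/2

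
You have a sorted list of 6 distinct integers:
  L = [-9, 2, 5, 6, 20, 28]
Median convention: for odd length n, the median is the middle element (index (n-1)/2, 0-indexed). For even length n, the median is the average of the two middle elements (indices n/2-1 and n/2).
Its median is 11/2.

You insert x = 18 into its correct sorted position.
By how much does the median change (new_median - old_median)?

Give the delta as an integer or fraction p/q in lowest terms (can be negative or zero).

Old median = 11/2
After inserting x = 18: new sorted = [-9, 2, 5, 6, 18, 20, 28]
New median = 6
Delta = 6 - 11/2 = 1/2

Answer: 1/2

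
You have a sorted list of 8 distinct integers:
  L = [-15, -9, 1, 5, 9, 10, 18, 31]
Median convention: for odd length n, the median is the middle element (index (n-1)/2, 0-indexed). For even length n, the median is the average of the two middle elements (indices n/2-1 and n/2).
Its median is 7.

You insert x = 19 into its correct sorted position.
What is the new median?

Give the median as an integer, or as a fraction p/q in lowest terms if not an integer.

Answer: 9

Derivation:
Old list (sorted, length 8): [-15, -9, 1, 5, 9, 10, 18, 31]
Old median = 7
Insert x = 19
Old length even (8). Middle pair: indices 3,4 = 5,9.
New length odd (9). New median = single middle element.
x = 19: 7 elements are < x, 1 elements are > x.
New sorted list: [-15, -9, 1, 5, 9, 10, 18, 19, 31]
New median = 9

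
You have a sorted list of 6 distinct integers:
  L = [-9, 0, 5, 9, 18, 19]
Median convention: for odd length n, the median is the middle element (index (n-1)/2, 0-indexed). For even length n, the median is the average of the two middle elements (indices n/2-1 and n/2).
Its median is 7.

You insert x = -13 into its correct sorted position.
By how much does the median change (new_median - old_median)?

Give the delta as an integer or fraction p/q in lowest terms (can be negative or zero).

Answer: -2

Derivation:
Old median = 7
After inserting x = -13: new sorted = [-13, -9, 0, 5, 9, 18, 19]
New median = 5
Delta = 5 - 7 = -2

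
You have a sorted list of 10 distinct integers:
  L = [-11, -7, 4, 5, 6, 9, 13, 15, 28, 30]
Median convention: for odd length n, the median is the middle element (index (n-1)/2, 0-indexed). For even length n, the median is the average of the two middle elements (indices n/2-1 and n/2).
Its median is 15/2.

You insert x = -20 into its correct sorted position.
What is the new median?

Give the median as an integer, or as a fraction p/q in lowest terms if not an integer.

Answer: 6

Derivation:
Old list (sorted, length 10): [-11, -7, 4, 5, 6, 9, 13, 15, 28, 30]
Old median = 15/2
Insert x = -20
Old length even (10). Middle pair: indices 4,5 = 6,9.
New length odd (11). New median = single middle element.
x = -20: 0 elements are < x, 10 elements are > x.
New sorted list: [-20, -11, -7, 4, 5, 6, 9, 13, 15, 28, 30]
New median = 6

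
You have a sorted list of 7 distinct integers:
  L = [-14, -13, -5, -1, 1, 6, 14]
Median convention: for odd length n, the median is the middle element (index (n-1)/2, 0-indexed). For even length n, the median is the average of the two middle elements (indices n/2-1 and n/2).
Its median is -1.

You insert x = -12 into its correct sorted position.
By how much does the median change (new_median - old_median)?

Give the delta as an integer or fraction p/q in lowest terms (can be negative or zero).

Answer: -2

Derivation:
Old median = -1
After inserting x = -12: new sorted = [-14, -13, -12, -5, -1, 1, 6, 14]
New median = -3
Delta = -3 - -1 = -2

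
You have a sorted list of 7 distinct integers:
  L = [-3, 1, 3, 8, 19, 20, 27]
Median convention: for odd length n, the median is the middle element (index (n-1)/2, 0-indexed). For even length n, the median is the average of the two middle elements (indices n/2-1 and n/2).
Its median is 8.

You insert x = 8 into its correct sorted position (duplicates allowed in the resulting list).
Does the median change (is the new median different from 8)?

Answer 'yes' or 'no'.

Answer: no

Derivation:
Old median = 8
Insert x = 8
New median = 8
Changed? no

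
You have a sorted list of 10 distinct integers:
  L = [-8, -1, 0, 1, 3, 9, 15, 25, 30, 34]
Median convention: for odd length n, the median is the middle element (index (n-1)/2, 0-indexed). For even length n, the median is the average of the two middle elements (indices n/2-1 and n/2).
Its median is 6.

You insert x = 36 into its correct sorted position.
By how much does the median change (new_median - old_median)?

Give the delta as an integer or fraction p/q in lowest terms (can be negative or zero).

Answer: 3

Derivation:
Old median = 6
After inserting x = 36: new sorted = [-8, -1, 0, 1, 3, 9, 15, 25, 30, 34, 36]
New median = 9
Delta = 9 - 6 = 3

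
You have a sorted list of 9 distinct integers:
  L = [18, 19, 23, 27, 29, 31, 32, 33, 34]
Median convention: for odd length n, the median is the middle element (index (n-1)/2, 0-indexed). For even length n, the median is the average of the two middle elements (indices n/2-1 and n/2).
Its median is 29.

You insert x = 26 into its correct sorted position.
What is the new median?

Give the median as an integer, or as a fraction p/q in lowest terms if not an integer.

Answer: 28

Derivation:
Old list (sorted, length 9): [18, 19, 23, 27, 29, 31, 32, 33, 34]
Old median = 29
Insert x = 26
Old length odd (9). Middle was index 4 = 29.
New length even (10). New median = avg of two middle elements.
x = 26: 3 elements are < x, 6 elements are > x.
New sorted list: [18, 19, 23, 26, 27, 29, 31, 32, 33, 34]
New median = 28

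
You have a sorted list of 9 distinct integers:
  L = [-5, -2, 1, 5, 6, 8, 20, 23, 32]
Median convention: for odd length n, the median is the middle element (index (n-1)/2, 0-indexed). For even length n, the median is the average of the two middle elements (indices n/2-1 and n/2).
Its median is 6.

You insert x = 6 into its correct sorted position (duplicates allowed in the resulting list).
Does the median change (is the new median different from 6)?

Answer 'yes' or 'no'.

Answer: no

Derivation:
Old median = 6
Insert x = 6
New median = 6
Changed? no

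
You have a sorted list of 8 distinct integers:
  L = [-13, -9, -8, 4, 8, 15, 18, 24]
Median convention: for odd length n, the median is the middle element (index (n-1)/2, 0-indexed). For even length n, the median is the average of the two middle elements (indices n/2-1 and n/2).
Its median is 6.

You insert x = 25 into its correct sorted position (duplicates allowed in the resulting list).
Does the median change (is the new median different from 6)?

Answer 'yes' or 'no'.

Answer: yes

Derivation:
Old median = 6
Insert x = 25
New median = 8
Changed? yes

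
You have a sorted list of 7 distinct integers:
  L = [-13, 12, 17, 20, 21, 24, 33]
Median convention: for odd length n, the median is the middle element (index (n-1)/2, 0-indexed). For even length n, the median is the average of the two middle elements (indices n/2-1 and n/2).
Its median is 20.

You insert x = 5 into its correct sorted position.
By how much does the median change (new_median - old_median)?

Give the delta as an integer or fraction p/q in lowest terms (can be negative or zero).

Answer: -3/2

Derivation:
Old median = 20
After inserting x = 5: new sorted = [-13, 5, 12, 17, 20, 21, 24, 33]
New median = 37/2
Delta = 37/2 - 20 = -3/2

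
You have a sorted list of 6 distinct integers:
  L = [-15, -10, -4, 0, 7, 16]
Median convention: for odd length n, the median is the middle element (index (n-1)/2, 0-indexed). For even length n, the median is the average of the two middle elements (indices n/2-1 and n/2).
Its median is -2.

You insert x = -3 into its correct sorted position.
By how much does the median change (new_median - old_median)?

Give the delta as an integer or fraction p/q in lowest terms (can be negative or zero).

Old median = -2
After inserting x = -3: new sorted = [-15, -10, -4, -3, 0, 7, 16]
New median = -3
Delta = -3 - -2 = -1

Answer: -1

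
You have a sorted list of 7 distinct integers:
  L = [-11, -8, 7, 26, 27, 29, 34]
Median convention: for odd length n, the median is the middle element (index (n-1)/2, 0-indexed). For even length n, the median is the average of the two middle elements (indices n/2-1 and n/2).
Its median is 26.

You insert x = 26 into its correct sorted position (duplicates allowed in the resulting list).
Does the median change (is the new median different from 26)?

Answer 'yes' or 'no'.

Answer: no

Derivation:
Old median = 26
Insert x = 26
New median = 26
Changed? no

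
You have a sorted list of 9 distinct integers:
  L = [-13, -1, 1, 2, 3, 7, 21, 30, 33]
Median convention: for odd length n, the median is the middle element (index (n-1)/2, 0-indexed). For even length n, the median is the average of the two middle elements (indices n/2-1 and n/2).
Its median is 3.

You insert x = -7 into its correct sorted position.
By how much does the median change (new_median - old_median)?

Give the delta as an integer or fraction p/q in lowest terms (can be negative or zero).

Old median = 3
After inserting x = -7: new sorted = [-13, -7, -1, 1, 2, 3, 7, 21, 30, 33]
New median = 5/2
Delta = 5/2 - 3 = -1/2

Answer: -1/2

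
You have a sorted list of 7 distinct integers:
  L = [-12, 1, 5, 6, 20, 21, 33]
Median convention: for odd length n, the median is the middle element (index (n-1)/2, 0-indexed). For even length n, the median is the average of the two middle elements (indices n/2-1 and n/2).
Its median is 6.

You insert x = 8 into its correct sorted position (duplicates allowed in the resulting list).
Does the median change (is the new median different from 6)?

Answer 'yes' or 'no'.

Old median = 6
Insert x = 8
New median = 7
Changed? yes

Answer: yes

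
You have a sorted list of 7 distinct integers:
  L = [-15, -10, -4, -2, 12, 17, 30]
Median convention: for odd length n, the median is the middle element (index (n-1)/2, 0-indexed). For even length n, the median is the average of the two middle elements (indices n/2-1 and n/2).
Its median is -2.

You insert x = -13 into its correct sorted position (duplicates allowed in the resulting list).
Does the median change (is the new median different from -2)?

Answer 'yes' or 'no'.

Answer: yes

Derivation:
Old median = -2
Insert x = -13
New median = -3
Changed? yes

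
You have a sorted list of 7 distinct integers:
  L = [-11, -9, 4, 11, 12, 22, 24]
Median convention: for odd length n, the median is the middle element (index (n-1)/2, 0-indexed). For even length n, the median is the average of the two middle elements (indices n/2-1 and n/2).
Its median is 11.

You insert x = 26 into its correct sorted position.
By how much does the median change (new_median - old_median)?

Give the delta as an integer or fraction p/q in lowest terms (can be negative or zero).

Old median = 11
After inserting x = 26: new sorted = [-11, -9, 4, 11, 12, 22, 24, 26]
New median = 23/2
Delta = 23/2 - 11 = 1/2

Answer: 1/2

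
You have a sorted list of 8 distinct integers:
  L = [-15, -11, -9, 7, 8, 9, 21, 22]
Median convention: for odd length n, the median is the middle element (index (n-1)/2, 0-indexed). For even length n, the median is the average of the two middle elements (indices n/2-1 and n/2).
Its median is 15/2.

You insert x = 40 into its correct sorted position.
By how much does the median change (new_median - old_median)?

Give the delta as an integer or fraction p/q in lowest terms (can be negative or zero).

Old median = 15/2
After inserting x = 40: new sorted = [-15, -11, -9, 7, 8, 9, 21, 22, 40]
New median = 8
Delta = 8 - 15/2 = 1/2

Answer: 1/2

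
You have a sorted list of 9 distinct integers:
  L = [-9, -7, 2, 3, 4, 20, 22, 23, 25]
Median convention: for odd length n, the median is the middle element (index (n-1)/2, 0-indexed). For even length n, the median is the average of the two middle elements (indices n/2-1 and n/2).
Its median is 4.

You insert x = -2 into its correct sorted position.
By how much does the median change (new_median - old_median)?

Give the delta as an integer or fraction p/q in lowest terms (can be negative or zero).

Old median = 4
After inserting x = -2: new sorted = [-9, -7, -2, 2, 3, 4, 20, 22, 23, 25]
New median = 7/2
Delta = 7/2 - 4 = -1/2

Answer: -1/2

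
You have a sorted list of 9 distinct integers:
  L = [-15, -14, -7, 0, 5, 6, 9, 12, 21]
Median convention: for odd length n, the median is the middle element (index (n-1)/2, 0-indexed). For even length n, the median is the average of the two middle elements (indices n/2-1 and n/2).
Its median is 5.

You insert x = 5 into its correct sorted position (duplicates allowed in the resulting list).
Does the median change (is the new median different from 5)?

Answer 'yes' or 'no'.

Answer: no

Derivation:
Old median = 5
Insert x = 5
New median = 5
Changed? no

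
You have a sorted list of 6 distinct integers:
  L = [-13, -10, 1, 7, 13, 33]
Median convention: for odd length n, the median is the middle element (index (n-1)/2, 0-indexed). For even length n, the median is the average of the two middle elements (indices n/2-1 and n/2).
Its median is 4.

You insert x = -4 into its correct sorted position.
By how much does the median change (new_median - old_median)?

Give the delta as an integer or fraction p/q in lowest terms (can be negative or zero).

Answer: -3

Derivation:
Old median = 4
After inserting x = -4: new sorted = [-13, -10, -4, 1, 7, 13, 33]
New median = 1
Delta = 1 - 4 = -3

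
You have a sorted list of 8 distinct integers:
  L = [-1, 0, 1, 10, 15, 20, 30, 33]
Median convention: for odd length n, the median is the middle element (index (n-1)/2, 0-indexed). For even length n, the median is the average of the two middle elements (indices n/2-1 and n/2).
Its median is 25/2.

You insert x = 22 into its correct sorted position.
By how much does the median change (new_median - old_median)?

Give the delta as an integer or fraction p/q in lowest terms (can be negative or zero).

Answer: 5/2

Derivation:
Old median = 25/2
After inserting x = 22: new sorted = [-1, 0, 1, 10, 15, 20, 22, 30, 33]
New median = 15
Delta = 15 - 25/2 = 5/2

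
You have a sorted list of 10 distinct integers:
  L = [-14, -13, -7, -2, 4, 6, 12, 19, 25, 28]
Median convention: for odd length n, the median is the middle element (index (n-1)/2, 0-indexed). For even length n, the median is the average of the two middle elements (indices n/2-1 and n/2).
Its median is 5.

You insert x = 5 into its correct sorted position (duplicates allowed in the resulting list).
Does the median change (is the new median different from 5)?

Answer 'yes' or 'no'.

Old median = 5
Insert x = 5
New median = 5
Changed? no

Answer: no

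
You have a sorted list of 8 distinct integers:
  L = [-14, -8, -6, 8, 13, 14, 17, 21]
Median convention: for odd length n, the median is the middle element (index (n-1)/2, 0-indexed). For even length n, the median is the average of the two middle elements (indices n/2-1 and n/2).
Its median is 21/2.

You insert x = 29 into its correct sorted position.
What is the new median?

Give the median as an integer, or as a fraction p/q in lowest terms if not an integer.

Old list (sorted, length 8): [-14, -8, -6, 8, 13, 14, 17, 21]
Old median = 21/2
Insert x = 29
Old length even (8). Middle pair: indices 3,4 = 8,13.
New length odd (9). New median = single middle element.
x = 29: 8 elements are < x, 0 elements are > x.
New sorted list: [-14, -8, -6, 8, 13, 14, 17, 21, 29]
New median = 13

Answer: 13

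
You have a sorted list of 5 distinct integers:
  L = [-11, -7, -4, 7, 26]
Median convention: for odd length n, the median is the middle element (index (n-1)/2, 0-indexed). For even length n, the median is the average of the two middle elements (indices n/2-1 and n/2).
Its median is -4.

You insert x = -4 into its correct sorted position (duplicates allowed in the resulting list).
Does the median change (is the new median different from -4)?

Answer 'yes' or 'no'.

Answer: no

Derivation:
Old median = -4
Insert x = -4
New median = -4
Changed? no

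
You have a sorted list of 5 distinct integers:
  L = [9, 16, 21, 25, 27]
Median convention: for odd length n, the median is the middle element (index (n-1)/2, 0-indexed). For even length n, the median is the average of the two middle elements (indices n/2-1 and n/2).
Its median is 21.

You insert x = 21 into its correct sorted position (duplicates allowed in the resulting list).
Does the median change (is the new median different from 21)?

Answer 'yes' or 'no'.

Old median = 21
Insert x = 21
New median = 21
Changed? no

Answer: no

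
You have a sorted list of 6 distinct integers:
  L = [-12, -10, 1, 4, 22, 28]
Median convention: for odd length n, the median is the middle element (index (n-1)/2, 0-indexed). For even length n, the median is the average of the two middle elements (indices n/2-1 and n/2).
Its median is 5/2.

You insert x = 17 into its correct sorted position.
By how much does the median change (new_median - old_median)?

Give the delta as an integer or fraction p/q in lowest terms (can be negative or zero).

Old median = 5/2
After inserting x = 17: new sorted = [-12, -10, 1, 4, 17, 22, 28]
New median = 4
Delta = 4 - 5/2 = 3/2

Answer: 3/2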